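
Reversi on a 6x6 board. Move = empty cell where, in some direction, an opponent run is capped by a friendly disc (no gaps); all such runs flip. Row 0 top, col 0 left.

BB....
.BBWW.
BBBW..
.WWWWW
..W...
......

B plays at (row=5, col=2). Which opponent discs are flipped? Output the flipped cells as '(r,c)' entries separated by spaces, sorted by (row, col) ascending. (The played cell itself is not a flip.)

Answer: (3,2) (4,2)

Derivation:
Dir NW: first cell '.' (not opp) -> no flip
Dir N: opp run (4,2) (3,2) capped by B -> flip
Dir NE: first cell '.' (not opp) -> no flip
Dir W: first cell '.' (not opp) -> no flip
Dir E: first cell '.' (not opp) -> no flip
Dir SW: edge -> no flip
Dir S: edge -> no flip
Dir SE: edge -> no flip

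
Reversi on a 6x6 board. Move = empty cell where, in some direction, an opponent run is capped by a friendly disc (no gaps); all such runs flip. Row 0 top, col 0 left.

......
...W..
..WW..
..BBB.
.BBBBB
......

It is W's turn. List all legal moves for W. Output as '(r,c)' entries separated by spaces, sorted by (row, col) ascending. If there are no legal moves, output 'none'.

Answer: (5,0) (5,2) (5,3) (5,5)

Derivation:
(2,1): no bracket -> illegal
(2,4): no bracket -> illegal
(2,5): no bracket -> illegal
(3,0): no bracket -> illegal
(3,1): no bracket -> illegal
(3,5): no bracket -> illegal
(4,0): no bracket -> illegal
(5,0): flips 2 -> legal
(5,1): no bracket -> illegal
(5,2): flips 2 -> legal
(5,3): flips 2 -> legal
(5,4): no bracket -> illegal
(5,5): flips 2 -> legal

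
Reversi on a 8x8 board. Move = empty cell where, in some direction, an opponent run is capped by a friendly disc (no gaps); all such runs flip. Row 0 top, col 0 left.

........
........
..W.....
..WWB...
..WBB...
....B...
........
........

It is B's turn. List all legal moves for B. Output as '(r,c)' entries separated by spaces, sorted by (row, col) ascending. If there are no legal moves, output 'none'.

(1,1): flips 2 -> legal
(1,2): no bracket -> illegal
(1,3): no bracket -> illegal
(2,1): flips 1 -> legal
(2,3): flips 1 -> legal
(2,4): no bracket -> illegal
(3,1): flips 2 -> legal
(4,1): flips 1 -> legal
(5,1): no bracket -> illegal
(5,2): no bracket -> illegal
(5,3): no bracket -> illegal

Answer: (1,1) (2,1) (2,3) (3,1) (4,1)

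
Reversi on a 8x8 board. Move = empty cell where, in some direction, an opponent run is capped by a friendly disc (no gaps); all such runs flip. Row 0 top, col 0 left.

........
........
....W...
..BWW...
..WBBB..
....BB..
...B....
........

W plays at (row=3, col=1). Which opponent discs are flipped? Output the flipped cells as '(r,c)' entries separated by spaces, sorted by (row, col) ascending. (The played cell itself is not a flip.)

Answer: (3,2)

Derivation:
Dir NW: first cell '.' (not opp) -> no flip
Dir N: first cell '.' (not opp) -> no flip
Dir NE: first cell '.' (not opp) -> no flip
Dir W: first cell '.' (not opp) -> no flip
Dir E: opp run (3,2) capped by W -> flip
Dir SW: first cell '.' (not opp) -> no flip
Dir S: first cell '.' (not opp) -> no flip
Dir SE: first cell 'W' (not opp) -> no flip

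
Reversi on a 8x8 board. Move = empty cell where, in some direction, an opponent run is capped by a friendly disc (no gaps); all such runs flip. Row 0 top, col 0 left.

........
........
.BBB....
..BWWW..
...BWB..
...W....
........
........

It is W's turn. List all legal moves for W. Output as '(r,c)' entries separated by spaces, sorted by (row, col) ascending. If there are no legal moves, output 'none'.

(1,0): no bracket -> illegal
(1,1): flips 1 -> legal
(1,2): flips 1 -> legal
(1,3): flips 1 -> legal
(1,4): no bracket -> illegal
(2,0): no bracket -> illegal
(2,4): no bracket -> illegal
(3,0): no bracket -> illegal
(3,1): flips 1 -> legal
(3,6): no bracket -> illegal
(4,1): no bracket -> illegal
(4,2): flips 1 -> legal
(4,6): flips 1 -> legal
(5,2): flips 1 -> legal
(5,4): no bracket -> illegal
(5,5): flips 1 -> legal
(5,6): flips 1 -> legal

Answer: (1,1) (1,2) (1,3) (3,1) (4,2) (4,6) (5,2) (5,5) (5,6)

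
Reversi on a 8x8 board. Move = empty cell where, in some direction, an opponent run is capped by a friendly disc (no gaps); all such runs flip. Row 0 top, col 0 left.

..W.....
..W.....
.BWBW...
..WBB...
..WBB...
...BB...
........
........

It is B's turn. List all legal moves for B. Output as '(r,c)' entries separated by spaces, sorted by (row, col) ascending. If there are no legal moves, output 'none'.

Answer: (0,1) (0,3) (1,1) (1,4) (1,5) (2,5) (3,1) (4,1) (5,1)

Derivation:
(0,1): flips 1 -> legal
(0,3): flips 1 -> legal
(1,1): flips 1 -> legal
(1,3): no bracket -> illegal
(1,4): flips 1 -> legal
(1,5): flips 1 -> legal
(2,5): flips 1 -> legal
(3,1): flips 2 -> legal
(3,5): no bracket -> illegal
(4,1): flips 2 -> legal
(5,1): flips 1 -> legal
(5,2): no bracket -> illegal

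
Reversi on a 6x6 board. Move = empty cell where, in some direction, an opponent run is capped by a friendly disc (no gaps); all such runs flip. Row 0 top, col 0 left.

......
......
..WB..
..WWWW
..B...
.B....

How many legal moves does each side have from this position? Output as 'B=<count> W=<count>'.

Answer: B=6 W=5

Derivation:
-- B to move --
(1,1): no bracket -> illegal
(1,2): flips 2 -> legal
(1,3): no bracket -> illegal
(2,1): flips 1 -> legal
(2,4): flips 1 -> legal
(2,5): no bracket -> illegal
(3,1): no bracket -> illegal
(4,1): flips 1 -> legal
(4,3): flips 1 -> legal
(4,4): no bracket -> illegal
(4,5): flips 1 -> legal
B mobility = 6
-- W to move --
(1,2): flips 1 -> legal
(1,3): flips 1 -> legal
(1,4): flips 1 -> legal
(2,4): flips 1 -> legal
(3,1): no bracket -> illegal
(4,0): no bracket -> illegal
(4,1): no bracket -> illegal
(4,3): no bracket -> illegal
(5,0): no bracket -> illegal
(5,2): flips 1 -> legal
(5,3): no bracket -> illegal
W mobility = 5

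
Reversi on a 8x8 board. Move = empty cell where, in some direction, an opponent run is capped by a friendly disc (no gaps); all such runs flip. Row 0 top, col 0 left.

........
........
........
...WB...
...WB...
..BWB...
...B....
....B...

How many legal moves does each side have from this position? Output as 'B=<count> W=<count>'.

-- B to move --
(2,2): flips 1 -> legal
(2,3): flips 3 -> legal
(2,4): no bracket -> illegal
(3,2): flips 2 -> legal
(4,2): flips 1 -> legal
(6,2): flips 1 -> legal
(6,4): no bracket -> illegal
B mobility = 5
-- W to move --
(2,3): no bracket -> illegal
(2,4): no bracket -> illegal
(2,5): flips 1 -> legal
(3,5): flips 2 -> legal
(4,1): no bracket -> illegal
(4,2): no bracket -> illegal
(4,5): flips 1 -> legal
(5,1): flips 1 -> legal
(5,5): flips 2 -> legal
(6,1): flips 1 -> legal
(6,2): no bracket -> illegal
(6,4): no bracket -> illegal
(6,5): flips 1 -> legal
(7,2): no bracket -> illegal
(7,3): flips 1 -> legal
(7,5): no bracket -> illegal
W mobility = 8

Answer: B=5 W=8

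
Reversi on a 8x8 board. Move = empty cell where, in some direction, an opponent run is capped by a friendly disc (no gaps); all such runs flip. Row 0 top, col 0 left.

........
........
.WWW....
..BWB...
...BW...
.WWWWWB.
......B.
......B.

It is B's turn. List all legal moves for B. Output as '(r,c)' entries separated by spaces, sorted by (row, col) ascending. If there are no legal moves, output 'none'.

(1,0): flips 1 -> legal
(1,1): flips 4 -> legal
(1,2): flips 2 -> legal
(1,3): flips 2 -> legal
(1,4): flips 1 -> legal
(2,0): no bracket -> illegal
(2,4): no bracket -> illegal
(3,0): no bracket -> illegal
(3,1): no bracket -> illegal
(3,5): no bracket -> illegal
(4,0): no bracket -> illegal
(4,1): no bracket -> illegal
(4,2): no bracket -> illegal
(4,5): flips 1 -> legal
(4,6): no bracket -> illegal
(5,0): flips 5 -> legal
(6,0): no bracket -> illegal
(6,1): flips 1 -> legal
(6,2): no bracket -> illegal
(6,3): flips 1 -> legal
(6,4): flips 2 -> legal
(6,5): flips 1 -> legal

Answer: (1,0) (1,1) (1,2) (1,3) (1,4) (4,5) (5,0) (6,1) (6,3) (6,4) (6,5)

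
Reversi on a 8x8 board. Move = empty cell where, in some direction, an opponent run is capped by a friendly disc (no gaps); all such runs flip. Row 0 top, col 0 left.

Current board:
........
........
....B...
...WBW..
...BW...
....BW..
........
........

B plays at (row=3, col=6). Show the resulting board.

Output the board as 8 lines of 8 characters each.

Answer: ........
........
....B...
...WBBB.
...BW...
....BW..
........
........

Derivation:
Place B at (3,6); scan 8 dirs for brackets.
Dir NW: first cell '.' (not opp) -> no flip
Dir N: first cell '.' (not opp) -> no flip
Dir NE: first cell '.' (not opp) -> no flip
Dir W: opp run (3,5) capped by B -> flip
Dir E: first cell '.' (not opp) -> no flip
Dir SW: first cell '.' (not opp) -> no flip
Dir S: first cell '.' (not opp) -> no flip
Dir SE: first cell '.' (not opp) -> no flip
All flips: (3,5)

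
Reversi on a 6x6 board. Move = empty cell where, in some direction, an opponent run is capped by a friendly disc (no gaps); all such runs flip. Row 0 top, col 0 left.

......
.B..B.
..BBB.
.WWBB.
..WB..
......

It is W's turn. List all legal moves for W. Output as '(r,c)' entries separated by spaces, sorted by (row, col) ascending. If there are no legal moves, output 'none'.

Answer: (0,5) (1,2) (1,3) (1,5) (3,5) (4,4) (5,4)

Derivation:
(0,0): no bracket -> illegal
(0,1): no bracket -> illegal
(0,2): no bracket -> illegal
(0,3): no bracket -> illegal
(0,4): no bracket -> illegal
(0,5): flips 2 -> legal
(1,0): no bracket -> illegal
(1,2): flips 1 -> legal
(1,3): flips 1 -> legal
(1,5): flips 2 -> legal
(2,0): no bracket -> illegal
(2,1): no bracket -> illegal
(2,5): no bracket -> illegal
(3,5): flips 2 -> legal
(4,4): flips 1 -> legal
(4,5): no bracket -> illegal
(5,2): no bracket -> illegal
(5,3): no bracket -> illegal
(5,4): flips 1 -> legal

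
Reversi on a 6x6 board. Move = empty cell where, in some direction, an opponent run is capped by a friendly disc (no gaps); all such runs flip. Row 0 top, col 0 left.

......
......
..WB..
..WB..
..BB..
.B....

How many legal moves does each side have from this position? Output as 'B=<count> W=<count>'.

Answer: B=5 W=6

Derivation:
-- B to move --
(1,1): flips 1 -> legal
(1,2): flips 2 -> legal
(1,3): no bracket -> illegal
(2,1): flips 2 -> legal
(3,1): flips 1 -> legal
(4,1): flips 1 -> legal
B mobility = 5
-- W to move --
(1,2): no bracket -> illegal
(1,3): no bracket -> illegal
(1,4): flips 1 -> legal
(2,4): flips 1 -> legal
(3,1): no bracket -> illegal
(3,4): flips 1 -> legal
(4,0): no bracket -> illegal
(4,1): no bracket -> illegal
(4,4): flips 1 -> legal
(5,0): no bracket -> illegal
(5,2): flips 1 -> legal
(5,3): no bracket -> illegal
(5,4): flips 1 -> legal
W mobility = 6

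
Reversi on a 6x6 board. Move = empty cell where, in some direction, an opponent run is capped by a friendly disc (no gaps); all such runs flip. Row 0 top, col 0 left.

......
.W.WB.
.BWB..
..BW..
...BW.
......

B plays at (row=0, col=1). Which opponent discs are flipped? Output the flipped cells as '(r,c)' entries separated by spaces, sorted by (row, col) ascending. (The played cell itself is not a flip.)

Answer: (1,1)

Derivation:
Dir NW: edge -> no flip
Dir N: edge -> no flip
Dir NE: edge -> no flip
Dir W: first cell '.' (not opp) -> no flip
Dir E: first cell '.' (not opp) -> no flip
Dir SW: first cell '.' (not opp) -> no flip
Dir S: opp run (1,1) capped by B -> flip
Dir SE: first cell '.' (not opp) -> no flip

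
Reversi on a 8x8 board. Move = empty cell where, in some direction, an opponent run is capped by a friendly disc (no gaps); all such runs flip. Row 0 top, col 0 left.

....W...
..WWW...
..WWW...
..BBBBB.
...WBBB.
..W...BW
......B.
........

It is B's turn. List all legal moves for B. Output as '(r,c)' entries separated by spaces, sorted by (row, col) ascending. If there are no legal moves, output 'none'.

Answer: (0,1) (0,2) (0,3) (0,5) (1,1) (1,5) (4,2) (5,3) (5,4) (6,1)

Derivation:
(0,1): flips 2 -> legal
(0,2): flips 4 -> legal
(0,3): flips 2 -> legal
(0,5): flips 2 -> legal
(1,1): flips 1 -> legal
(1,5): flips 1 -> legal
(2,1): no bracket -> illegal
(2,5): no bracket -> illegal
(3,1): no bracket -> illegal
(4,1): no bracket -> illegal
(4,2): flips 1 -> legal
(4,7): no bracket -> illegal
(5,1): no bracket -> illegal
(5,3): flips 1 -> legal
(5,4): flips 1 -> legal
(6,1): flips 2 -> legal
(6,2): no bracket -> illegal
(6,3): no bracket -> illegal
(6,7): no bracket -> illegal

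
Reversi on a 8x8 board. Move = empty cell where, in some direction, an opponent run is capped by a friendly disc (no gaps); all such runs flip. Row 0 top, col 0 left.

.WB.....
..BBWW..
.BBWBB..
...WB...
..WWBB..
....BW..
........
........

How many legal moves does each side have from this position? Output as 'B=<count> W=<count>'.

-- B to move --
(0,0): flips 1 -> legal
(0,3): flips 1 -> legal
(0,4): flips 1 -> legal
(0,5): flips 1 -> legal
(0,6): flips 1 -> legal
(1,0): no bracket -> illegal
(1,1): no bracket -> illegal
(1,6): flips 2 -> legal
(2,6): no bracket -> illegal
(3,1): no bracket -> illegal
(3,2): flips 2 -> legal
(4,1): flips 2 -> legal
(4,6): no bracket -> illegal
(5,1): flips 2 -> legal
(5,2): flips 1 -> legal
(5,3): flips 3 -> legal
(5,6): flips 1 -> legal
(6,4): no bracket -> illegal
(6,5): flips 1 -> legal
(6,6): flips 1 -> legal
B mobility = 14
-- W to move --
(0,3): flips 2 -> legal
(0,4): no bracket -> illegal
(1,0): no bracket -> illegal
(1,1): flips 3 -> legal
(1,6): flips 2 -> legal
(2,0): flips 2 -> legal
(2,6): flips 2 -> legal
(3,0): no bracket -> illegal
(3,1): no bracket -> illegal
(3,2): no bracket -> illegal
(3,5): flips 3 -> legal
(3,6): flips 1 -> legal
(4,6): flips 2 -> legal
(5,3): flips 1 -> legal
(5,6): flips 2 -> legal
(6,3): no bracket -> illegal
(6,4): flips 4 -> legal
(6,5): flips 1 -> legal
W mobility = 12

Answer: B=14 W=12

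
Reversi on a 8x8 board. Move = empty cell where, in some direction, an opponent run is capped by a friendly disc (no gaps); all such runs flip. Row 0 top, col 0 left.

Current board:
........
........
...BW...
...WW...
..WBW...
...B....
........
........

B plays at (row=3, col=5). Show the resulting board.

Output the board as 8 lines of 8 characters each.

Answer: ........
........
...BW...
...WWB..
..WBB...
...B....
........
........

Derivation:
Place B at (3,5); scan 8 dirs for brackets.
Dir NW: opp run (2,4), next='.' -> no flip
Dir N: first cell '.' (not opp) -> no flip
Dir NE: first cell '.' (not opp) -> no flip
Dir W: opp run (3,4) (3,3), next='.' -> no flip
Dir E: first cell '.' (not opp) -> no flip
Dir SW: opp run (4,4) capped by B -> flip
Dir S: first cell '.' (not opp) -> no flip
Dir SE: first cell '.' (not opp) -> no flip
All flips: (4,4)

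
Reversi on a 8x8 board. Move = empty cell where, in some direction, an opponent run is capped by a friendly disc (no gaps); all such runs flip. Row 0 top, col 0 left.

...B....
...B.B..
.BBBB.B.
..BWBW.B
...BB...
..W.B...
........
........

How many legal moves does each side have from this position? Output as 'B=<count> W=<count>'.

-- B to move --
(2,5): no bracket -> illegal
(3,6): flips 1 -> legal
(4,1): no bracket -> illegal
(4,2): flips 1 -> legal
(4,5): no bracket -> illegal
(4,6): flips 1 -> legal
(5,1): no bracket -> illegal
(5,3): no bracket -> illegal
(6,1): flips 1 -> legal
(6,2): no bracket -> illegal
(6,3): no bracket -> illegal
B mobility = 4
-- W to move --
(0,2): flips 2 -> legal
(0,4): no bracket -> illegal
(0,5): no bracket -> illegal
(0,6): flips 2 -> legal
(1,0): no bracket -> illegal
(1,1): flips 1 -> legal
(1,2): no bracket -> illegal
(1,4): no bracket -> illegal
(1,6): no bracket -> illegal
(1,7): flips 1 -> legal
(2,0): no bracket -> illegal
(2,5): flips 2 -> legal
(2,7): no bracket -> illegal
(3,0): no bracket -> illegal
(3,1): flips 1 -> legal
(3,6): no bracket -> illegal
(4,1): no bracket -> illegal
(4,2): no bracket -> illegal
(4,5): no bracket -> illegal
(4,6): no bracket -> illegal
(4,7): no bracket -> illegal
(5,3): flips 2 -> legal
(5,5): flips 1 -> legal
(6,3): no bracket -> illegal
(6,4): no bracket -> illegal
(6,5): no bracket -> illegal
W mobility = 8

Answer: B=4 W=8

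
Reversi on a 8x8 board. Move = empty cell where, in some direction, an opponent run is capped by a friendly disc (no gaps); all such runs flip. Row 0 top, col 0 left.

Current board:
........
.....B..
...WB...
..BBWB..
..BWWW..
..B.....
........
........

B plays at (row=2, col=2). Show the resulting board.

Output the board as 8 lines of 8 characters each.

Answer: ........
.....B..
..BBB...
..BBWB..
..BWWW..
..B.....
........
........

Derivation:
Place B at (2,2); scan 8 dirs for brackets.
Dir NW: first cell '.' (not opp) -> no flip
Dir N: first cell '.' (not opp) -> no flip
Dir NE: first cell '.' (not opp) -> no flip
Dir W: first cell '.' (not opp) -> no flip
Dir E: opp run (2,3) capped by B -> flip
Dir SW: first cell '.' (not opp) -> no flip
Dir S: first cell 'B' (not opp) -> no flip
Dir SE: first cell 'B' (not opp) -> no flip
All flips: (2,3)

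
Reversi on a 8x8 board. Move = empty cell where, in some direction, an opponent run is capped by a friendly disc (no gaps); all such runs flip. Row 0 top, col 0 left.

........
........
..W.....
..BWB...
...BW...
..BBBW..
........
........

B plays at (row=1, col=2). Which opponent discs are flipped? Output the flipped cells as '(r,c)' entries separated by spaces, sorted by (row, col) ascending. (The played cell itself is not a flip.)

Dir NW: first cell '.' (not opp) -> no flip
Dir N: first cell '.' (not opp) -> no flip
Dir NE: first cell '.' (not opp) -> no flip
Dir W: first cell '.' (not opp) -> no flip
Dir E: first cell '.' (not opp) -> no flip
Dir SW: first cell '.' (not opp) -> no flip
Dir S: opp run (2,2) capped by B -> flip
Dir SE: first cell '.' (not opp) -> no flip

Answer: (2,2)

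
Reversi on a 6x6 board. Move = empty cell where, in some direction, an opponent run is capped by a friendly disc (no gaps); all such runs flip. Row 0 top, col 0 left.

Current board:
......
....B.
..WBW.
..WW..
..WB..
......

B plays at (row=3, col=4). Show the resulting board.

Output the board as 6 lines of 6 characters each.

Place B at (3,4); scan 8 dirs for brackets.
Dir NW: first cell 'B' (not opp) -> no flip
Dir N: opp run (2,4) capped by B -> flip
Dir NE: first cell '.' (not opp) -> no flip
Dir W: opp run (3,3) (3,2), next='.' -> no flip
Dir E: first cell '.' (not opp) -> no flip
Dir SW: first cell 'B' (not opp) -> no flip
Dir S: first cell '.' (not opp) -> no flip
Dir SE: first cell '.' (not opp) -> no flip
All flips: (2,4)

Answer: ......
....B.
..WBB.
..WWB.
..WB..
......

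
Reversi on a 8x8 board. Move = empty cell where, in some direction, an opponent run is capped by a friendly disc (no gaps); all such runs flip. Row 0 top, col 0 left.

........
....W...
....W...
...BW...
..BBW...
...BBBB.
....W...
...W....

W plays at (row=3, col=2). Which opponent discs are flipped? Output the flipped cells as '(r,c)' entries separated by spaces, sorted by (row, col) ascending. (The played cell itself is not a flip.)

Answer: (3,3)

Derivation:
Dir NW: first cell '.' (not opp) -> no flip
Dir N: first cell '.' (not opp) -> no flip
Dir NE: first cell '.' (not opp) -> no flip
Dir W: first cell '.' (not opp) -> no flip
Dir E: opp run (3,3) capped by W -> flip
Dir SW: first cell '.' (not opp) -> no flip
Dir S: opp run (4,2), next='.' -> no flip
Dir SE: opp run (4,3) (5,4), next='.' -> no flip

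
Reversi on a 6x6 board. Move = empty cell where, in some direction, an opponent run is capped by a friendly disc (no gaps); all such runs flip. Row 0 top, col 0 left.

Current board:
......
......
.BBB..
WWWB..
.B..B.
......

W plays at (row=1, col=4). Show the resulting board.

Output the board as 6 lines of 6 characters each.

Place W at (1,4); scan 8 dirs for brackets.
Dir NW: first cell '.' (not opp) -> no flip
Dir N: first cell '.' (not opp) -> no flip
Dir NE: first cell '.' (not opp) -> no flip
Dir W: first cell '.' (not opp) -> no flip
Dir E: first cell '.' (not opp) -> no flip
Dir SW: opp run (2,3) capped by W -> flip
Dir S: first cell '.' (not opp) -> no flip
Dir SE: first cell '.' (not opp) -> no flip
All flips: (2,3)

Answer: ......
....W.
.BBW..
WWWB..
.B..B.
......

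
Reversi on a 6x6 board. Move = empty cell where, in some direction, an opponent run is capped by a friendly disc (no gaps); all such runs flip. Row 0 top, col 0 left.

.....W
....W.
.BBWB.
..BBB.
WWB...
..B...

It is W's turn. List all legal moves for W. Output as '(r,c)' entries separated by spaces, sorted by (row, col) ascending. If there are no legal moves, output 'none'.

Answer: (2,0) (2,5) (4,3) (4,4) (4,5)

Derivation:
(1,0): no bracket -> illegal
(1,1): no bracket -> illegal
(1,2): no bracket -> illegal
(1,3): no bracket -> illegal
(1,5): no bracket -> illegal
(2,0): flips 2 -> legal
(2,5): flips 1 -> legal
(3,0): no bracket -> illegal
(3,1): no bracket -> illegal
(3,5): no bracket -> illegal
(4,3): flips 2 -> legal
(4,4): flips 2 -> legal
(4,5): flips 1 -> legal
(5,1): no bracket -> illegal
(5,3): no bracket -> illegal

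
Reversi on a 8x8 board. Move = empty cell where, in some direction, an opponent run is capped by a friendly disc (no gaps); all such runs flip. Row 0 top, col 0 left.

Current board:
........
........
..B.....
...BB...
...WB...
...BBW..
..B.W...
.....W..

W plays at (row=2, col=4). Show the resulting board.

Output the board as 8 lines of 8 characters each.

Answer: ........
........
..B.W...
...BW...
...WW...
...BWW..
..B.W...
.....W..

Derivation:
Place W at (2,4); scan 8 dirs for brackets.
Dir NW: first cell '.' (not opp) -> no flip
Dir N: first cell '.' (not opp) -> no flip
Dir NE: first cell '.' (not opp) -> no flip
Dir W: first cell '.' (not opp) -> no flip
Dir E: first cell '.' (not opp) -> no flip
Dir SW: opp run (3,3), next='.' -> no flip
Dir S: opp run (3,4) (4,4) (5,4) capped by W -> flip
Dir SE: first cell '.' (not opp) -> no flip
All flips: (3,4) (4,4) (5,4)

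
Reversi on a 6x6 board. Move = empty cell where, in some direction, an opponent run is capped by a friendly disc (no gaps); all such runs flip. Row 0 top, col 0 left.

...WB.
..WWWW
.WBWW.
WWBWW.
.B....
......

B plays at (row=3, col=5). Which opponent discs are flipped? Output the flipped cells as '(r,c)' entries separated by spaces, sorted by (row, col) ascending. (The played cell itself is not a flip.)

Dir NW: opp run (2,4) (1,3), next='.' -> no flip
Dir N: first cell '.' (not opp) -> no flip
Dir NE: edge -> no flip
Dir W: opp run (3,4) (3,3) capped by B -> flip
Dir E: edge -> no flip
Dir SW: first cell '.' (not opp) -> no flip
Dir S: first cell '.' (not opp) -> no flip
Dir SE: edge -> no flip

Answer: (3,3) (3,4)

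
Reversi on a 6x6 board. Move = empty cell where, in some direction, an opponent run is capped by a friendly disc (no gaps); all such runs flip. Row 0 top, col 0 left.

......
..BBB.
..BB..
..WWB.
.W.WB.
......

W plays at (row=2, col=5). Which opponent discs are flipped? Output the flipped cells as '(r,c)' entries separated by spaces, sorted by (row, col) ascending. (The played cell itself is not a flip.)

Answer: (3,4)

Derivation:
Dir NW: opp run (1,4), next='.' -> no flip
Dir N: first cell '.' (not opp) -> no flip
Dir NE: edge -> no flip
Dir W: first cell '.' (not opp) -> no flip
Dir E: edge -> no flip
Dir SW: opp run (3,4) capped by W -> flip
Dir S: first cell '.' (not opp) -> no flip
Dir SE: edge -> no flip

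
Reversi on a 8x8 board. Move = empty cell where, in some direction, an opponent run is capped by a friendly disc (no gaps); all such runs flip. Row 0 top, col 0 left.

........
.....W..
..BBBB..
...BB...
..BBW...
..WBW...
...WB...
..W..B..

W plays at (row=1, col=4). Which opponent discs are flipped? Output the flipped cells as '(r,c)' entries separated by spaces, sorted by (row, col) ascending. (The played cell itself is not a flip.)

Answer: (2,4) (3,4)

Derivation:
Dir NW: first cell '.' (not opp) -> no flip
Dir N: first cell '.' (not opp) -> no flip
Dir NE: first cell '.' (not opp) -> no flip
Dir W: first cell '.' (not opp) -> no flip
Dir E: first cell 'W' (not opp) -> no flip
Dir SW: opp run (2,3), next='.' -> no flip
Dir S: opp run (2,4) (3,4) capped by W -> flip
Dir SE: opp run (2,5), next='.' -> no flip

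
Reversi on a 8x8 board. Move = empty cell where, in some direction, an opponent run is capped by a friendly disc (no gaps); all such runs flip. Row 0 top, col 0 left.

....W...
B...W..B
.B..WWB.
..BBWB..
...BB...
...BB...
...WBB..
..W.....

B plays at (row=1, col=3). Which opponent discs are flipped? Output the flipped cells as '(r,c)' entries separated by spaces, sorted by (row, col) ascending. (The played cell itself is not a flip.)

Answer: (2,4)

Derivation:
Dir NW: first cell '.' (not opp) -> no flip
Dir N: first cell '.' (not opp) -> no flip
Dir NE: opp run (0,4), next=edge -> no flip
Dir W: first cell '.' (not opp) -> no flip
Dir E: opp run (1,4), next='.' -> no flip
Dir SW: first cell '.' (not opp) -> no flip
Dir S: first cell '.' (not opp) -> no flip
Dir SE: opp run (2,4) capped by B -> flip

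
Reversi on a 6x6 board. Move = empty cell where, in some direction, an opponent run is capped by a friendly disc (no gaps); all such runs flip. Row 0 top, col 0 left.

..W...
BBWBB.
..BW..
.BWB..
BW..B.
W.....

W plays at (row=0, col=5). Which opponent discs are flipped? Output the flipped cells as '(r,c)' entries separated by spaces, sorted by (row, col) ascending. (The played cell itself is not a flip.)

Dir NW: edge -> no flip
Dir N: edge -> no flip
Dir NE: edge -> no flip
Dir W: first cell '.' (not opp) -> no flip
Dir E: edge -> no flip
Dir SW: opp run (1,4) capped by W -> flip
Dir S: first cell '.' (not opp) -> no flip
Dir SE: edge -> no flip

Answer: (1,4)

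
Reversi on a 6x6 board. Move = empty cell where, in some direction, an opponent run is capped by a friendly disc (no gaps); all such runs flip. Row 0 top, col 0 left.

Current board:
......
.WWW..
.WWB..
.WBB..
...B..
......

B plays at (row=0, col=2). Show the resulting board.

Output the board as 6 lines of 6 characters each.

Answer: ..B...
.WBW..
.WBB..
.WBB..
...B..
......

Derivation:
Place B at (0,2); scan 8 dirs for brackets.
Dir NW: edge -> no flip
Dir N: edge -> no flip
Dir NE: edge -> no flip
Dir W: first cell '.' (not opp) -> no flip
Dir E: first cell '.' (not opp) -> no flip
Dir SW: opp run (1,1), next='.' -> no flip
Dir S: opp run (1,2) (2,2) capped by B -> flip
Dir SE: opp run (1,3), next='.' -> no flip
All flips: (1,2) (2,2)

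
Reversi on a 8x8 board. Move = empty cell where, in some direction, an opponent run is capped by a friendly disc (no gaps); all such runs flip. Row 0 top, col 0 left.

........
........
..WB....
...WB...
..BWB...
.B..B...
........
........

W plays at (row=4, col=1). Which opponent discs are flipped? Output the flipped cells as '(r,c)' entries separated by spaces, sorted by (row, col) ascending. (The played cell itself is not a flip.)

Dir NW: first cell '.' (not opp) -> no flip
Dir N: first cell '.' (not opp) -> no flip
Dir NE: first cell '.' (not opp) -> no flip
Dir W: first cell '.' (not opp) -> no flip
Dir E: opp run (4,2) capped by W -> flip
Dir SW: first cell '.' (not opp) -> no flip
Dir S: opp run (5,1), next='.' -> no flip
Dir SE: first cell '.' (not opp) -> no flip

Answer: (4,2)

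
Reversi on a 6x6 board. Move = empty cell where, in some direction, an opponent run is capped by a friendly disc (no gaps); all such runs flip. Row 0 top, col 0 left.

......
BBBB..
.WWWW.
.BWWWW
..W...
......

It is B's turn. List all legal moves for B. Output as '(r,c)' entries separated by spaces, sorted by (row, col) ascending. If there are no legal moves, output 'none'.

Answer: (3,0) (4,3) (4,4) (4,5) (5,2) (5,3)

Derivation:
(1,4): no bracket -> illegal
(1,5): no bracket -> illegal
(2,0): no bracket -> illegal
(2,5): no bracket -> illegal
(3,0): flips 1 -> legal
(4,1): no bracket -> illegal
(4,3): flips 4 -> legal
(4,4): flips 2 -> legal
(4,5): flips 2 -> legal
(5,1): no bracket -> illegal
(5,2): flips 3 -> legal
(5,3): flips 1 -> legal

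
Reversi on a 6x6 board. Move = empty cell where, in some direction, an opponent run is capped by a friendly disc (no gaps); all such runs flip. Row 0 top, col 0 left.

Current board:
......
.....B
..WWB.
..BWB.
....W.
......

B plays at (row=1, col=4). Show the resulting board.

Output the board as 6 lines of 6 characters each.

Place B at (1,4); scan 8 dirs for brackets.
Dir NW: first cell '.' (not opp) -> no flip
Dir N: first cell '.' (not opp) -> no flip
Dir NE: first cell '.' (not opp) -> no flip
Dir W: first cell '.' (not opp) -> no flip
Dir E: first cell 'B' (not opp) -> no flip
Dir SW: opp run (2,3) capped by B -> flip
Dir S: first cell 'B' (not opp) -> no flip
Dir SE: first cell '.' (not opp) -> no flip
All flips: (2,3)

Answer: ......
....BB
..WBB.
..BWB.
....W.
......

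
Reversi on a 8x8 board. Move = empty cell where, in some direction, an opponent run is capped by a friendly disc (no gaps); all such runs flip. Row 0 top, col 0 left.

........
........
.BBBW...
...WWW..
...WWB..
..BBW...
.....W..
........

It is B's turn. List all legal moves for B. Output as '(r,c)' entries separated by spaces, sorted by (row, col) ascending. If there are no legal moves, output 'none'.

(1,3): no bracket -> illegal
(1,4): no bracket -> illegal
(1,5): no bracket -> illegal
(2,5): flips 4 -> legal
(2,6): flips 2 -> legal
(3,2): no bracket -> illegal
(3,6): no bracket -> illegal
(4,2): flips 2 -> legal
(4,6): no bracket -> illegal
(5,5): flips 3 -> legal
(5,6): no bracket -> illegal
(6,3): flips 1 -> legal
(6,4): no bracket -> illegal
(6,6): no bracket -> illegal
(7,4): no bracket -> illegal
(7,5): no bracket -> illegal
(7,6): no bracket -> illegal

Answer: (2,5) (2,6) (4,2) (5,5) (6,3)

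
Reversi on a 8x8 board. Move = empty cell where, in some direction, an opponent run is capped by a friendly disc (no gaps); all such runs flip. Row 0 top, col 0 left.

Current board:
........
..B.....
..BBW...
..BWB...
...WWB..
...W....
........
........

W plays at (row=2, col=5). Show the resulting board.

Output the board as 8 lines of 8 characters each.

Place W at (2,5); scan 8 dirs for brackets.
Dir NW: first cell '.' (not opp) -> no flip
Dir N: first cell '.' (not opp) -> no flip
Dir NE: first cell '.' (not opp) -> no flip
Dir W: first cell 'W' (not opp) -> no flip
Dir E: first cell '.' (not opp) -> no flip
Dir SW: opp run (3,4) capped by W -> flip
Dir S: first cell '.' (not opp) -> no flip
Dir SE: first cell '.' (not opp) -> no flip
All flips: (3,4)

Answer: ........
..B.....
..BBWW..
..BWW...
...WWB..
...W....
........
........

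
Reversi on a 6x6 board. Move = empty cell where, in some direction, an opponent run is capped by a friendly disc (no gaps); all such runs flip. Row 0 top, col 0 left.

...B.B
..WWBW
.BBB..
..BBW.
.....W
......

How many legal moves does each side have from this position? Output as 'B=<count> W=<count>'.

Answer: B=6 W=4

Derivation:
-- B to move --
(0,1): flips 1 -> legal
(0,2): flips 1 -> legal
(0,4): flips 1 -> legal
(1,1): flips 2 -> legal
(2,4): no bracket -> illegal
(2,5): flips 1 -> legal
(3,5): flips 1 -> legal
(4,3): no bracket -> illegal
(4,4): no bracket -> illegal
(5,4): no bracket -> illegal
(5,5): no bracket -> illegal
B mobility = 6
-- W to move --
(0,2): no bracket -> illegal
(0,4): no bracket -> illegal
(1,0): no bracket -> illegal
(1,1): no bracket -> illegal
(2,0): no bracket -> illegal
(2,4): no bracket -> illegal
(2,5): no bracket -> illegal
(3,0): flips 1 -> legal
(3,1): flips 3 -> legal
(4,1): no bracket -> illegal
(4,2): flips 2 -> legal
(4,3): flips 2 -> legal
(4,4): no bracket -> illegal
W mobility = 4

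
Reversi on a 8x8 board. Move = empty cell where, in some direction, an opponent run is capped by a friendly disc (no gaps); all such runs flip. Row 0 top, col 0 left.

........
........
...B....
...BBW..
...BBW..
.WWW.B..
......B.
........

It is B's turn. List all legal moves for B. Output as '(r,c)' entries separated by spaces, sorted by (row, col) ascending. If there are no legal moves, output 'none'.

Answer: (2,5) (2,6) (3,6) (4,6) (5,6) (6,1) (6,2) (6,3)

Derivation:
(2,4): no bracket -> illegal
(2,5): flips 2 -> legal
(2,6): flips 1 -> legal
(3,6): flips 1 -> legal
(4,0): no bracket -> illegal
(4,1): no bracket -> illegal
(4,2): no bracket -> illegal
(4,6): flips 1 -> legal
(5,0): no bracket -> illegal
(5,4): no bracket -> illegal
(5,6): flips 1 -> legal
(6,0): no bracket -> illegal
(6,1): flips 1 -> legal
(6,2): flips 1 -> legal
(6,3): flips 1 -> legal
(6,4): no bracket -> illegal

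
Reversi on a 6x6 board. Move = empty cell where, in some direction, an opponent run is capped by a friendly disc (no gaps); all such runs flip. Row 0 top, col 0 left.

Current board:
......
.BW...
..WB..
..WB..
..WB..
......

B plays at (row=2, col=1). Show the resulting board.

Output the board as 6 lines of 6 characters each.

Place B at (2,1); scan 8 dirs for brackets.
Dir NW: first cell '.' (not opp) -> no flip
Dir N: first cell 'B' (not opp) -> no flip
Dir NE: opp run (1,2), next='.' -> no flip
Dir W: first cell '.' (not opp) -> no flip
Dir E: opp run (2,2) capped by B -> flip
Dir SW: first cell '.' (not opp) -> no flip
Dir S: first cell '.' (not opp) -> no flip
Dir SE: opp run (3,2) capped by B -> flip
All flips: (2,2) (3,2)

Answer: ......
.BW...
.BBB..
..BB..
..WB..
......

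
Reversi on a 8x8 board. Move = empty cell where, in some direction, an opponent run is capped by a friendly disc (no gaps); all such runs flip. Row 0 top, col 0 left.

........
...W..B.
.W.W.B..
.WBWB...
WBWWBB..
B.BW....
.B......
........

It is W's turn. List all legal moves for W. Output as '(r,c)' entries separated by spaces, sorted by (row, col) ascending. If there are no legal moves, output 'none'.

Answer: (0,7) (2,2) (3,5) (4,6) (5,1) (5,5) (5,6) (6,0) (6,2) (7,0)

Derivation:
(0,5): no bracket -> illegal
(0,6): no bracket -> illegal
(0,7): flips 3 -> legal
(1,4): no bracket -> illegal
(1,5): no bracket -> illegal
(1,7): no bracket -> illegal
(2,2): flips 1 -> legal
(2,4): no bracket -> illegal
(2,6): no bracket -> illegal
(2,7): no bracket -> illegal
(3,0): no bracket -> illegal
(3,5): flips 2 -> legal
(3,6): no bracket -> illegal
(4,6): flips 2 -> legal
(5,1): flips 2 -> legal
(5,4): no bracket -> illegal
(5,5): flips 1 -> legal
(5,6): flips 2 -> legal
(6,0): flips 1 -> legal
(6,2): flips 1 -> legal
(6,3): no bracket -> illegal
(7,0): flips 2 -> legal
(7,1): no bracket -> illegal
(7,2): no bracket -> illegal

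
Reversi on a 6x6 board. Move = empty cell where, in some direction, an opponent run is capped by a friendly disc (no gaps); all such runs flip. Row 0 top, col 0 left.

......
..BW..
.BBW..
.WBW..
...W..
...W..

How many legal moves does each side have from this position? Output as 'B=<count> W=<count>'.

Answer: B=9 W=5

Derivation:
-- B to move --
(0,2): no bracket -> illegal
(0,3): no bracket -> illegal
(0,4): flips 1 -> legal
(1,4): flips 2 -> legal
(2,0): no bracket -> illegal
(2,4): flips 1 -> legal
(3,0): flips 1 -> legal
(3,4): flips 2 -> legal
(4,0): flips 1 -> legal
(4,1): flips 1 -> legal
(4,2): no bracket -> illegal
(4,4): flips 1 -> legal
(5,2): no bracket -> illegal
(5,4): flips 1 -> legal
B mobility = 9
-- W to move --
(0,1): flips 1 -> legal
(0,2): no bracket -> illegal
(0,3): no bracket -> illegal
(1,0): flips 2 -> legal
(1,1): flips 3 -> legal
(2,0): flips 2 -> legal
(3,0): no bracket -> illegal
(4,1): flips 1 -> legal
(4,2): no bracket -> illegal
W mobility = 5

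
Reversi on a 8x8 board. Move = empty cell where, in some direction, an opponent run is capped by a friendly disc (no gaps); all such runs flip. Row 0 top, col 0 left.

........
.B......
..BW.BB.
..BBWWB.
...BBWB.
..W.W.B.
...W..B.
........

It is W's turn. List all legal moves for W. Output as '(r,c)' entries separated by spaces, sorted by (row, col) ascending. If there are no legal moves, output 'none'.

Answer: (1,5) (1,6) (1,7) (2,1) (2,7) (3,1) (3,7) (4,1) (4,2) (4,7) (5,3) (5,7) (6,7)

Derivation:
(0,0): no bracket -> illegal
(0,1): no bracket -> illegal
(0,2): no bracket -> illegal
(1,0): no bracket -> illegal
(1,2): no bracket -> illegal
(1,3): no bracket -> illegal
(1,4): no bracket -> illegal
(1,5): flips 1 -> legal
(1,6): flips 1 -> legal
(1,7): flips 1 -> legal
(2,0): no bracket -> illegal
(2,1): flips 3 -> legal
(2,4): no bracket -> illegal
(2,7): flips 1 -> legal
(3,1): flips 2 -> legal
(3,7): flips 1 -> legal
(4,1): flips 1 -> legal
(4,2): flips 2 -> legal
(4,7): flips 1 -> legal
(5,3): flips 3 -> legal
(5,5): no bracket -> illegal
(5,7): flips 1 -> legal
(6,5): no bracket -> illegal
(6,7): flips 1 -> legal
(7,5): no bracket -> illegal
(7,6): no bracket -> illegal
(7,7): no bracket -> illegal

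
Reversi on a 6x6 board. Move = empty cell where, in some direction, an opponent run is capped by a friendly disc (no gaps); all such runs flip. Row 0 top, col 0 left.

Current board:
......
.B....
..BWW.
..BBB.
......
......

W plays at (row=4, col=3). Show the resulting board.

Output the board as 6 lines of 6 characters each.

Place W at (4,3); scan 8 dirs for brackets.
Dir NW: opp run (3,2), next='.' -> no flip
Dir N: opp run (3,3) capped by W -> flip
Dir NE: opp run (3,4), next='.' -> no flip
Dir W: first cell '.' (not opp) -> no flip
Dir E: first cell '.' (not opp) -> no flip
Dir SW: first cell '.' (not opp) -> no flip
Dir S: first cell '.' (not opp) -> no flip
Dir SE: first cell '.' (not opp) -> no flip
All flips: (3,3)

Answer: ......
.B....
..BWW.
..BWB.
...W..
......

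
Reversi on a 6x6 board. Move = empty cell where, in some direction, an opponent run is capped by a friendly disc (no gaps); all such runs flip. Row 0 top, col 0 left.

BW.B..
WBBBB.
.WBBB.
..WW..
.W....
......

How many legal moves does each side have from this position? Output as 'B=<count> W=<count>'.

-- B to move --
(0,2): flips 1 -> legal
(2,0): flips 2 -> legal
(3,0): flips 1 -> legal
(3,1): flips 1 -> legal
(3,4): no bracket -> illegal
(4,0): no bracket -> illegal
(4,2): flips 2 -> legal
(4,3): flips 1 -> legal
(4,4): flips 1 -> legal
(5,0): flips 2 -> legal
(5,1): no bracket -> illegal
(5,2): no bracket -> illegal
B mobility = 8
-- W to move --
(0,2): flips 2 -> legal
(0,4): no bracket -> illegal
(0,5): flips 2 -> legal
(1,5): flips 5 -> legal
(2,0): no bracket -> illegal
(2,5): flips 3 -> legal
(3,1): no bracket -> illegal
(3,4): flips 2 -> legal
(3,5): no bracket -> illegal
W mobility = 5

Answer: B=8 W=5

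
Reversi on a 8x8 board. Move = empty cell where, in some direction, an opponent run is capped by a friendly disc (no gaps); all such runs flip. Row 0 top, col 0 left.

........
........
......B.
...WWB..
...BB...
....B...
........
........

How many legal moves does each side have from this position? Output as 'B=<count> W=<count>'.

Answer: B=5 W=5

Derivation:
-- B to move --
(2,2): flips 1 -> legal
(2,3): flips 1 -> legal
(2,4): flips 1 -> legal
(2,5): flips 1 -> legal
(3,2): flips 2 -> legal
(4,2): no bracket -> illegal
(4,5): no bracket -> illegal
B mobility = 5
-- W to move --
(1,5): no bracket -> illegal
(1,6): no bracket -> illegal
(1,7): no bracket -> illegal
(2,4): no bracket -> illegal
(2,5): no bracket -> illegal
(2,7): no bracket -> illegal
(3,2): no bracket -> illegal
(3,6): flips 1 -> legal
(3,7): no bracket -> illegal
(4,2): no bracket -> illegal
(4,5): no bracket -> illegal
(4,6): no bracket -> illegal
(5,2): flips 1 -> legal
(5,3): flips 1 -> legal
(5,5): flips 1 -> legal
(6,3): no bracket -> illegal
(6,4): flips 2 -> legal
(6,5): no bracket -> illegal
W mobility = 5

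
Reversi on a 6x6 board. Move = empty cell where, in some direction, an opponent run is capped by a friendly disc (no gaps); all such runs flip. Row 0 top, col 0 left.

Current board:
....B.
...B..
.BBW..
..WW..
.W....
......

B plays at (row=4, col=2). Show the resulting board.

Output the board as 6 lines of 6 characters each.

Place B at (4,2); scan 8 dirs for brackets.
Dir NW: first cell '.' (not opp) -> no flip
Dir N: opp run (3,2) capped by B -> flip
Dir NE: opp run (3,3), next='.' -> no flip
Dir W: opp run (4,1), next='.' -> no flip
Dir E: first cell '.' (not opp) -> no flip
Dir SW: first cell '.' (not opp) -> no flip
Dir S: first cell '.' (not opp) -> no flip
Dir SE: first cell '.' (not opp) -> no flip
All flips: (3,2)

Answer: ....B.
...B..
.BBW..
..BW..
.WB...
......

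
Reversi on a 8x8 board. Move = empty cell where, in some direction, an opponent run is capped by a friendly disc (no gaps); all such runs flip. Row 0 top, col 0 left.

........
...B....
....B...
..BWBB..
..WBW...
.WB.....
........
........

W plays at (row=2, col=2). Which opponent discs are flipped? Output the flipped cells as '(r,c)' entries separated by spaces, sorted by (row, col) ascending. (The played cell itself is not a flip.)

Answer: (3,2)

Derivation:
Dir NW: first cell '.' (not opp) -> no flip
Dir N: first cell '.' (not opp) -> no flip
Dir NE: opp run (1,3), next='.' -> no flip
Dir W: first cell '.' (not opp) -> no flip
Dir E: first cell '.' (not opp) -> no flip
Dir SW: first cell '.' (not opp) -> no flip
Dir S: opp run (3,2) capped by W -> flip
Dir SE: first cell 'W' (not opp) -> no flip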